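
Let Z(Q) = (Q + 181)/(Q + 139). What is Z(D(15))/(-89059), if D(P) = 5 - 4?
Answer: -13/890590 ≈ -1.4597e-5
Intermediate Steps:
D(P) = 1
Z(Q) = (181 + Q)/(139 + Q)
Z(D(15))/(-89059) = ((181 + 1)/(139 + 1))/(-89059) = (182/140)*(-1/89059) = ((1/140)*182)*(-1/89059) = (13/10)*(-1/89059) = -13/890590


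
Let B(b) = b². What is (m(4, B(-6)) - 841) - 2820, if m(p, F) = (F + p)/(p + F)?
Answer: -3660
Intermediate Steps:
m(p, F) = 1 (m(p, F) = (F + p)/(F + p) = 1)
(m(4, B(-6)) - 841) - 2820 = (1 - 841) - 2820 = -840 - 2820 = -3660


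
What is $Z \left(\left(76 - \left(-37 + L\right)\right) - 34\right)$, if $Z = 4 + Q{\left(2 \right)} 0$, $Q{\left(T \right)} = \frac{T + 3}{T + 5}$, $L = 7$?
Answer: $288$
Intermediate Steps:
$Q{\left(T \right)} = \frac{3 + T}{5 + T}$
$Z = 4$ ($Z = 4 + \frac{3 + 2}{5 + 2} \cdot 0 = 4 + \frac{1}{7} \cdot 5 \cdot 0 = 4 + \frac{5}{7} \cdot 0 = 4 + 0 = 4$)
$Z \left(\left(76 - \left(-37 + L\right)\right) - 34\right) = 4 \left(\left(76 + \left(37 - 7\right)\right) - 34\right) = 4 \left(\left(76 + 30\right) - 34\right) = 4 \left(106 - 34\right) = 4 \cdot 72 = 288$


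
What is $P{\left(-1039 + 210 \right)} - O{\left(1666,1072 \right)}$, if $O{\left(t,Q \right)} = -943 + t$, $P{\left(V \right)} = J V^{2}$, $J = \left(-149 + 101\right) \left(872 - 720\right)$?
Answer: $-5014111059$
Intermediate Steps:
$J = -7296$ ($J = \left(-48\right) 152 = -7296$)
$P{\left(V \right)} = - 7296 V^{2}$
$P{\left(-1039 + 210 \right)} - O{\left(1666,1072 \right)} = - 7296 \left(-1039 + 210\right)^{2} - \left(-943 + 1666\right) = - 7296 \left(-829\right)^{2} - 723 = \left(-7296\right) 687241 - 723 = -5014110336 - 723 = -5014111059$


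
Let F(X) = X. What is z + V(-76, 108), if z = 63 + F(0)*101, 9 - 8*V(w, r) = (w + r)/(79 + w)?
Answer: 1507/24 ≈ 62.792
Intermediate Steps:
V(w, r) = 9/8 - (r + w)/(8*(79 + w)) (V(w, r) = 9/8 - (w + r)/(8*(79 + w)) = 9/8 - (r + w)/(8*(79 + w)))
z = 63 (z = 63 + 0*101 = 63 + 0 = 63)
z + V(-76, 108) = 63 + (711 - 1*108 + 8*(-76))/(8*(79 - 76)) = 63 + (⅛)*(711 - 108 - 608)/3 = 63 + (⅛)*(⅓)*(-5) = 63 - 5/24 = 1507/24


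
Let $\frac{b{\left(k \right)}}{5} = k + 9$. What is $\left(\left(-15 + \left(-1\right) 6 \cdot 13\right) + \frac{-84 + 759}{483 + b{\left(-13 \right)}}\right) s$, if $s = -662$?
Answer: $\frac{28058208}{463} \approx 60601.0$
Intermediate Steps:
$b{\left(k \right)} = 45 + 5 k$ ($b{\left(k \right)} = 5 \left(k + 9\right) = 5 \left(9 + k\right) = 45 + 5 k$)
$\left(\left(-15 + \left(-1\right) 6 \cdot 13\right) + \frac{-84 + 759}{483 + b{\left(-13 \right)}}\right) s = \left(\left(-15 + \left(-1\right) 6 \cdot 13\right) + \frac{-84 + 759}{483 + \left(45 + 5 \left(-13\right)\right)}\right) \left(-662\right) = \left(\left(-15 - 78\right) + \frac{675}{483 + \left(45 - 65\right)}\right) \left(-662\right) = \left(\left(-15 - 78\right) + \frac{675}{483 - 20}\right) \left(-662\right) = \left(-93 + \frac{675}{463}\right) \left(-662\right) = \left(- \frac{42384}{463}\right) \left(-662\right) = \frac{28058208}{463}$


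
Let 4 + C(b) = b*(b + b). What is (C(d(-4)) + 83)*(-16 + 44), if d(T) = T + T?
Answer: 5796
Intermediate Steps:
d(T) = 2*T
C(b) = -4 + 2*b**2 (C(b) = -4 + b*(b + b) = -4 + b*(2*b) = -4 + 2*b**2)
(C(d(-4)) + 83)*(-16 + 44) = ((-4 + 2*(2*(-4))**2) + 83)*(-16 + 44) = ((-4 + 2*(-8)**2) + 83)*28 = ((-4 + 2*64) + 83)*28 = ((-4 + 128) + 83)*28 = (124 + 83)*28 = 207*28 = 5796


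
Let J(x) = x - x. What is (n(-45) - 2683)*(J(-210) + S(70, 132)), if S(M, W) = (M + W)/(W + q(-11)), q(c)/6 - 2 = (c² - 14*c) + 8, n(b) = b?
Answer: -275528/921 ≈ -299.16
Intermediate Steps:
J(x) = 0
q(c) = 60 - 84*c + 6*c² (q(c) = 12 + 6*((c² - 14*c) + 8) = 12 + 6*(8 + c² - 14*c) = 12 + (48 - 84*c + 6*c²) = 60 - 84*c + 6*c²)
S(M, W) = (M + W)/(1710 + W) (S(M, W) = (M + W)/(W + (60 - 84*(-11) + 6*(-11)²)) = (M + W)/(W + (60 + 924 + 6*121)) = (M + W)/(W + (60 + 924 + 726)) = (M + W)/(W + 1710) = (M + W)/(1710 + W))
(n(-45) - 2683)*(J(-210) + S(70, 132)) = (-45 - 2683)*(0 + (70 + 132)/(1710 + 132)) = -2728*(0 + 202/1842) = -2728*(0 + (1/1842)*202) = -2728*(0 + 101/921) = -2728*101/921 = -275528/921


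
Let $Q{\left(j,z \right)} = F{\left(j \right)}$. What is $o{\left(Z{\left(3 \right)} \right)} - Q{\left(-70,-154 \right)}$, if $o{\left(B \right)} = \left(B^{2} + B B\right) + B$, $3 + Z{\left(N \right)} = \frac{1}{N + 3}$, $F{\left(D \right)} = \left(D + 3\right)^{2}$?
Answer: $- \frac{40282}{9} \approx -4475.8$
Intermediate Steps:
$F{\left(D \right)} = \left(3 + D\right)^{2}$
$Z{\left(N \right)} = -3 + \frac{1}{3 + N}$ ($Z{\left(N \right)} = -3 + \frac{1}{N + 3} = -3 + \frac{1}{3 + N}$)
$Q{\left(j,z \right)} = \left(3 + j\right)^{2}$
$o{\left(B \right)} = B + 2 B^{2}$ ($o{\left(B \right)} = \left(B^{2} + B^{2}\right) + B = 2 B^{2} + B = B + 2 B^{2}$)
$o{\left(Z{\left(3 \right)} \right)} - Q{\left(-70,-154 \right)} = \frac{-8 - 9}{3 + 3} \left(1 + 2 \frac{-8 - 9}{3 + 3}\right) - \left(3 - 70\right)^{2} = \frac{-8 - 9}{6} \left(1 + 2 \frac{-8 - 9}{6}\right) - \left(-67\right)^{2} = \frac{1}{6} \left(-17\right) \left(1 + 2 \cdot \frac{1}{6} \left(-17\right)\right) - 4489 = - \frac{17 \left(1 + 2 \left(- \frac{17}{6}\right)\right)}{6} - 4489 = - \frac{17 \left(1 - \frac{17}{3}\right)}{6} - 4489 = \left(- \frac{17}{6}\right) \left(- \frac{14}{3}\right) - 4489 = \frac{119}{9} - 4489 = - \frac{40282}{9}$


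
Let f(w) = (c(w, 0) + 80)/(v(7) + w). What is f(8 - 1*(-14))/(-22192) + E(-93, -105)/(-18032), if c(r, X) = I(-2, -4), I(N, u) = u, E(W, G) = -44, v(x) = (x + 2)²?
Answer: 40791/16947826 ≈ 0.0024069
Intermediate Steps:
v(x) = (2 + x)²
c(r, X) = -4
f(w) = 76/(81 + w) (f(w) = (-4 + 80)/((2 + 7)² + w) = 76/(9² + w) = 76/(81 + w))
f(8 - 1*(-14))/(-22192) + E(-93, -105)/(-18032) = (76/(81 + (8 - 1*(-14))))/(-22192) - 44/(-18032) = (76/(81 + (8 + 14)))*(-1/22192) - 44*(-1/18032) = (76/(81 + 22))*(-1/22192) + 11/4508 = (76/103)*(-1/22192) + 11/4508 = -1/30076 + 11/4508 = 40791/16947826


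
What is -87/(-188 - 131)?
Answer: 3/11 ≈ 0.27273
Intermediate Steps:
-87/(-188 - 131) = -87/(-319) = -1/319*(-87) = 3/11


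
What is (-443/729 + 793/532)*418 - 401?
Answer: -325975/10206 ≈ -31.940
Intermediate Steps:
(-443/729 + 793/532)*418 - 401 = (342421/387828)*418 - 401 = 3766631/10206 - 401 = -325975/10206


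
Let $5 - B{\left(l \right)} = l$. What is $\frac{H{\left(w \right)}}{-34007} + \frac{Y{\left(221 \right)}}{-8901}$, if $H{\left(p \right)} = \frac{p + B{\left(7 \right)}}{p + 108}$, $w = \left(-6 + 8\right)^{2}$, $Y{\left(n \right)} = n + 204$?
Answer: $- \frac{809375501}{16950993192} \approx -0.047748$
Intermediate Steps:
$Y{\left(n \right)} = 204 + n$
$B{\left(l \right)} = 5 - l$
$w = 4$ ($w = 2^{2} = 4$)
$H{\left(p \right)} = \frac{-2 + p}{108 + p}$ ($H{\left(p \right)} = \frac{p + \left(5 - 7\right)}{p + 108} = \frac{p + \left(5 - 7\right)}{108 + p} = \frac{p - 2}{108 + p} = \frac{-2 + p}{108 + p}$)
$\frac{H{\left(w \right)}}{-34007} + \frac{Y{\left(221 \right)}}{-8901} = \frac{\frac{1}{108 + 4} \left(-2 + 4\right)}{-34007} + \frac{204 + 221}{-8901} = \frac{1}{112} \cdot 2 \left(- \frac{1}{34007}\right) + 425 \left(- \frac{1}{8901}\right) = \frac{1}{112} \cdot 2 \left(- \frac{1}{34007}\right) - \frac{425}{8901} = \frac{1}{56} \left(- \frac{1}{34007}\right) - \frac{425}{8901} = - \frac{1}{1904392} - \frac{425}{8901} = - \frac{809375501}{16950993192}$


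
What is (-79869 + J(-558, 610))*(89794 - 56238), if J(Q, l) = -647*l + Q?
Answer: -15942354932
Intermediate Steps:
J(Q, l) = Q - 647*l
(-79869 + J(-558, 610))*(89794 - 56238) = (-79869 + (-558 - 647*610))*(89794 - 56238) = (-79869 + (-558 - 394670))*33556 = (-79869 - 395228)*33556 = -475097*33556 = -15942354932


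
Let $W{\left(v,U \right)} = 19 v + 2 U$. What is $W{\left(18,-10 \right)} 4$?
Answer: $1288$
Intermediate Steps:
$W{\left(v,U \right)} = 2 U + 19 v$
$W{\left(18,-10 \right)} 4 = \left(2 \left(-10\right) + 19 \cdot 18\right) 4 = \left(-20 + 342\right) 4 = 322 \cdot 4 = 1288$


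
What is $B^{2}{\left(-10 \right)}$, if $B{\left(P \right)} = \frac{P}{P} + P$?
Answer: $81$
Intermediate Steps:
$B{\left(P \right)} = 1 + P$
$B^{2}{\left(-10 \right)} = \left(1 - 10\right)^{2} = \left(-9\right)^{2} = 81$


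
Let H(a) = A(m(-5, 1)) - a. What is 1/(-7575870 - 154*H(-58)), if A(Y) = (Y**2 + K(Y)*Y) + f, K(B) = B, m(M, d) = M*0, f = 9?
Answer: -1/7586188 ≈ -1.3182e-7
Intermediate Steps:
m(M, d) = 0
A(Y) = 9 + 2*Y**2 (A(Y) = (Y**2 + Y*Y) + 9 = (Y**2 + Y**2) + 9 = 2*Y**2 + 9 = 9 + 2*Y**2)
H(a) = 9 - a (H(a) = (9 + 2*0**2) - a = (9 + 2*0) - a = (9 + 0) - a = 9 - a)
1/(-7575870 - 154*H(-58)) = 1/(-7575870 - 154*(9 - 1*(-58))) = 1/(-7575870 - 154*(9 + 58)) = 1/(-7575870 - 154*67) = 1/(-7575870 - 10318) = 1/(-7586188) = -1/7586188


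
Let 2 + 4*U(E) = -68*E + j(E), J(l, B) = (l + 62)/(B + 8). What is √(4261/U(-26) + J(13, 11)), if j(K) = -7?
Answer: √15231988381/33421 ≈ 3.6928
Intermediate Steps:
J(l, B) = (62 + l)/(8 + B)
U(E) = -9/4 - 17*E (U(E) = -½ + (-68*E - 7)/4 = -½ + (-7 - 68*E)/4 = -½ + (-7/4 - 17*E) = -9/4 - 17*E)
√(4261/U(-26) + J(13, 11)) = √(4261/(-9/4 - 17*(-26)) + (62 + 13)/(8 + 11)) = √(4261/(-9/4 + 442) + 75/19) = √(4261/(1759/4) + (1/19)*75) = √(4261*(4/1759) + 75/19) = √(17044/1759 + 75/19) = √(455761/33421) = √15231988381/33421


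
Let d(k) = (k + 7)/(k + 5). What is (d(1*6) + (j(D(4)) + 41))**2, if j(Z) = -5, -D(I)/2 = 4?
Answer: 167281/121 ≈ 1382.5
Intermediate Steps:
D(I) = -8 (D(I) = -2*4 = -8)
d(k) = (7 + k)/(5 + k)
(d(1*6) + (j(D(4)) + 41))**2 = ((7 + 1*6)/(5 + 1*6) + (-5 + 41))**2 = ((7 + 6)/(5 + 6) + 36)**2 = (13/11 + 36)**2 = (409/11)**2 = 167281/121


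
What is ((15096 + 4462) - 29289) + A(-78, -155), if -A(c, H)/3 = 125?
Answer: -10106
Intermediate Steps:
A(c, H) = -375 (A(c, H) = -3*125 = -375)
((15096 + 4462) - 29289) + A(-78, -155) = ((15096 + 4462) - 29289) - 375 = (19558 - 29289) - 375 = -9731 - 375 = -10106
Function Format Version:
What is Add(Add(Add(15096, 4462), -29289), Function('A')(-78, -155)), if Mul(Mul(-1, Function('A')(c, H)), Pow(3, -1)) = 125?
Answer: -10106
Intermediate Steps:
Function('A')(c, H) = -375 (Function('A')(c, H) = Mul(-3, 125) = -375)
Add(Add(Add(15096, 4462), -29289), Function('A')(-78, -155)) = Add(Add(Add(15096, 4462), -29289), -375) = Add(Add(19558, -29289), -375) = Add(-9731, -375) = -10106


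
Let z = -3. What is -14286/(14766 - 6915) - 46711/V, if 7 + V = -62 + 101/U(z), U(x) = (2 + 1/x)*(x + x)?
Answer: 174094304/295721 ≈ 588.71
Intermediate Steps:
U(x) = 2*x*(2 + 1/x) (U(x) = (2 + 1/x)*(2*x) = 2*x*(2 + 1/x))
V = -791/10 (V = -7 + (-62 + 101/(2 + 4*(-3))) = -7 + (-62 + 101/(2 - 12)) = -7 + (-62 + 101/(-10)) = -7 + (-62 - ⅒*101) = -7 + (-62 - 101/10) = -7 - 721/10 = -791/10 ≈ -79.100)
-14286/(14766 - 6915) - 46711/V = -14286/(14766 - 6915) - 46711/(-791/10) = -14286/7851 - 46711*(-10/791) = -14286*1/7851 + 66730/113 = -4762/2617 + 66730/113 = 174094304/295721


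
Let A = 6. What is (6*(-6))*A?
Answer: -216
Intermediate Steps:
(6*(-6))*A = (6*(-6))*6 = -36*6 = -216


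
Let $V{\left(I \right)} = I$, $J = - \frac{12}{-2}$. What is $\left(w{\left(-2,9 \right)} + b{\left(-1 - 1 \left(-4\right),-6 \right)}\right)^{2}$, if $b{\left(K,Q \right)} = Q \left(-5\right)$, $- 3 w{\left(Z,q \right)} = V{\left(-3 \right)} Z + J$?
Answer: $676$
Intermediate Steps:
$J = 6$ ($J = \left(-12\right) \left(- \frac{1}{2}\right) = 6$)
$w{\left(Z,q \right)} = -2 + Z$ ($w{\left(Z,q \right)} = - \frac{- 3 Z + 6}{3} = - \frac{6 - 3 Z}{3} = -2 + Z$)
$b{\left(K,Q \right)} = - 5 Q$
$\left(w{\left(-2,9 \right)} + b{\left(-1 - 1 \left(-4\right),-6 \right)}\right)^{2} = \left(\left(-2 - 2\right) - -30\right)^{2} = \left(-4 + 30\right)^{2} = 26^{2} = 676$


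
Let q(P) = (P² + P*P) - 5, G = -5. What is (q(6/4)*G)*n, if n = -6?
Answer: -15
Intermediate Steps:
q(P) = -5 + 2*P² (q(P) = (P² + P²) - 5 = 2*P² - 5 = -5 + 2*P²)
(q(6/4)*G)*n = ((-5 + 2*(6/4)²)*(-5))*(-6) = ((-5 + 2*(6*(¼))²)*(-5))*(-6) = ((-5 + 2*(3/2)²)*(-5))*(-6) = ((-5 + 2*(9/4))*(-5))*(-6) = ((-5 + 9/2)*(-5))*(-6) = -½*(-5)*(-6) = (5/2)*(-6) = -15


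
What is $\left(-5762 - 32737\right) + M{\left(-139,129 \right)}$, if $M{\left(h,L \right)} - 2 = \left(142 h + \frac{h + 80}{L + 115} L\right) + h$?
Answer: $- \frac{14250867}{244} \approx -58405.0$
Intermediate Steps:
$M{\left(h,L \right)} = 2 + 143 h + \frac{L \left(80 + h\right)}{115 + L}$ ($M{\left(h,L \right)} = 2 + \left(\left(142 h + \frac{h + 80}{L + 115} L\right) + h\right) = 2 + \left(\left(142 h + \frac{80 + h}{115 + L} L\right) + h\right) = 2 + \left(\left(142 h + \frac{L \left(80 + h\right)}{115 + L}\right) + h\right) = 2 + \left(143 h + \frac{L \left(80 + h\right)}{115 + L}\right) = 2 + 143 h + \frac{L \left(80 + h\right)}{115 + L}$)
$\left(-5762 - 32737\right) + M{\left(-139,129 \right)} = \left(-5762 - 32737\right) + \frac{230 + 82 \cdot 129 + 16445 \left(-139\right) + 144 \cdot 129 \left(-139\right)}{115 + 129} = -38499 + \frac{230 + 10578 - 2285855 - 2582064}{244} = -38499 + \frac{1}{244} \left(-4857111\right) = -38499 - \frac{4857111}{244} = - \frac{14250867}{244}$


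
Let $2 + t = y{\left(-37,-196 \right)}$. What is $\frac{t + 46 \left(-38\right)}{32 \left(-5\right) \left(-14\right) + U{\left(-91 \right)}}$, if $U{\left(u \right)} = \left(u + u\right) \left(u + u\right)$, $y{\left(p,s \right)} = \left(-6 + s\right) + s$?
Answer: $- \frac{179}{2947} \approx -0.06074$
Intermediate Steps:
$y{\left(p,s \right)} = -6 + 2 s$
$U{\left(u \right)} = 4 u^{2}$ ($U{\left(u \right)} = 2 u 2 u = 4 u^{2}$)
$t = -400$ ($t = -2 + \left(-6 + 2 \left(-196\right)\right) = -2 - 398 = -400$)
$\frac{t + 46 \left(-38\right)}{32 \left(-5\right) \left(-14\right) + U{\left(-91 \right)}} = \frac{-400 + 46 \left(-38\right)}{32 \left(-5\right) \left(-14\right) + 4 \left(-91\right)^{2}} = \frac{-400 - 1748}{\left(-160\right) \left(-14\right) + 4 \cdot 8281} = - \frac{2148}{2240 + 33124} = - \frac{2148}{35364} = \left(-2148\right) \frac{1}{35364} = - \frac{179}{2947}$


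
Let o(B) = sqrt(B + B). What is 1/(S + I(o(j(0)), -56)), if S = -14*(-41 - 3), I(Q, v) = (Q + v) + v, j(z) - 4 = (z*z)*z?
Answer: 63/31751 - sqrt(2)/127004 ≈ 0.0019731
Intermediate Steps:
j(z) = 4 + z**3 (j(z) = 4 + (z*z)*z = 4 + z**2*z = 4 + z**3)
o(B) = sqrt(2)*sqrt(B) (o(B) = sqrt(2*B) = sqrt(2)*sqrt(B))
I(Q, v) = Q + 2*v
S = 616 (S = -14*(-44) = 616)
1/(S + I(o(j(0)), -56)) = 1/(616 + (sqrt(2)*sqrt(4 + 0**3) + 2*(-56))) = 1/(616 + (sqrt(2)*sqrt(4 + 0) - 112)) = 1/(616 + (sqrt(2)*sqrt(4) - 112)) = 1/(616 + (sqrt(2)*2 - 112)) = 1/(616 + (2*sqrt(2) - 112)) = 1/(616 + (-112 + 2*sqrt(2))) = 1/(504 + 2*sqrt(2))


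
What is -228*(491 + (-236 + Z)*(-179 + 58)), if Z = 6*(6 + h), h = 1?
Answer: -5464020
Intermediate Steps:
Z = 42 (Z = 6*(6 + 1) = 6*7 = 42)
-228*(491 + (-236 + Z)*(-179 + 58)) = -228*(491 + (-236 + 42)*(-179 + 58)) = -228*(491 - 194*(-121)) = -228*(491 + 23474) = -228*23965 = -5464020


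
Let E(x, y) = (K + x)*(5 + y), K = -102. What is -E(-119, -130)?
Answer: -27625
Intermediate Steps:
E(x, y) = (-102 + x)*(5 + y)
-E(-119, -130) = -(-510 - 102*(-130) + 5*(-119) - 119*(-130)) = -(-510 + 13260 - 595 + 15470) = -1*27625 = -27625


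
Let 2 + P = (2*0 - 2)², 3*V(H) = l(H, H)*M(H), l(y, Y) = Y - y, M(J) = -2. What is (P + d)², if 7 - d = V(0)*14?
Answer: 81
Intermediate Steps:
V(H) = 0 (V(H) = ((H - H)*(-2))/3 = (0*(-2))/3 = (⅓)*0 = 0)
P = 2 (P = -2 + (2*0 - 2)² = -2 + (0 - 2)² = -2 + (-2)² = -2 + 4 = 2)
d = 7 (d = 7 - 0*14 = 7 - 1*0 = 7 + 0 = 7)
(P + d)² = (2 + 7)² = 9² = 81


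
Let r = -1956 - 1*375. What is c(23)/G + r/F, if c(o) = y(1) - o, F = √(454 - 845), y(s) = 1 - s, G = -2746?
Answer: 23/2746 + 2331*I*√391/391 ≈ 0.0083758 + 117.88*I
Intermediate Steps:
F = I*√391 (F = √(-391) = I*√391 ≈ 19.774*I)
c(o) = -o (c(o) = (1 - 1*1) - o = (1 - 1) - o = 0 - o = -o)
r = -2331 (r = -1956 - 375 = -2331)
c(23)/G + r/F = -1*23/(-2746) - 2331*(-I*√391/391) = -23*(-1/2746) - (-2331)*I*√391/391 = 23/2746 + 2331*I*√391/391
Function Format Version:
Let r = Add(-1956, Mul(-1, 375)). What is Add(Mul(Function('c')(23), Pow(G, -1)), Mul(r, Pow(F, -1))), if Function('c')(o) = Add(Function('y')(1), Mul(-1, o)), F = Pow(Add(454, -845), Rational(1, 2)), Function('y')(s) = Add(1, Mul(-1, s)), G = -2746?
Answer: Add(Rational(23, 2746), Mul(Rational(2331, 391), I, Pow(391, Rational(1, 2)))) ≈ Add(0.0083758, Mul(117.88, I))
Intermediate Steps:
F = Mul(I, Pow(391, Rational(1, 2))) (F = Pow(-391, Rational(1, 2)) = Mul(I, Pow(391, Rational(1, 2))) ≈ Mul(19.774, I))
Function('c')(o) = Mul(-1, o) (Function('c')(o) = Add(Add(1, Mul(-1, 1)), Mul(-1, o)) = Add(Add(1, -1), Mul(-1, o)) = Add(0, Mul(-1, o)) = Mul(-1, o))
r = -2331 (r = Add(-1956, -375) = -2331)
Add(Mul(Function('c')(23), Pow(G, -1)), Mul(r, Pow(F, -1))) = Add(Mul(Mul(-1, 23), Pow(-2746, -1)), Mul(-2331, Pow(Mul(I, Pow(391, Rational(1, 2))), -1))) = Add(Mul(-23, Rational(-1, 2746)), Mul(-2331, Mul(Rational(-1, 391), I, Pow(391, Rational(1, 2))))) = Add(Rational(23, 2746), Mul(Rational(2331, 391), I, Pow(391, Rational(1, 2))))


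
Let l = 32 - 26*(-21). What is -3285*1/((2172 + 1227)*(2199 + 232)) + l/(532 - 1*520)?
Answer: 795992777/16525938 ≈ 48.166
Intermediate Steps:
l = 578 (l = 32 + 546 = 578)
-3285*1/((2172 + 1227)*(2199 + 232)) + l/(532 - 1*520) = -3285*1/((2172 + 1227)*(2199 + 232)) + 578/(532 - 1*520) = -3285/(2431*3399) + 578/(532 - 520) = -3285/8262969 + 578/12 = -3285*1/8262969 + 578*(1/12) = -1095/2754323 + 289/6 = 795992777/16525938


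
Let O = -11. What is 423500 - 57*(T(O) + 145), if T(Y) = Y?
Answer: 415862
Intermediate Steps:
423500 - 57*(T(O) + 145) = 423500 - 57*(-11 + 145) = 423500 - 57*134 = 423500 - 7638 = 415862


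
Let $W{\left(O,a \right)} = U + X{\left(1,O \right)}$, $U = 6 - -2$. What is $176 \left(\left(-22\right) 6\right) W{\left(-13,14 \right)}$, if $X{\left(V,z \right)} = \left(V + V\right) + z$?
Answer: $69696$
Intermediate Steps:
$X{\left(V,z \right)} = z + 2 V$ ($X{\left(V,z \right)} = 2 V + z = z + 2 V$)
$U = 8$ ($U = 6 + 2 = 8$)
$W{\left(O,a \right)} = 10 + O$ ($W{\left(O,a \right)} = 8 + \left(O + 2 \cdot 1\right) = 8 + \left(O + 2\right) = 8 + \left(2 + O\right) = 10 + O$)
$176 \left(\left(-22\right) 6\right) W{\left(-13,14 \right)} = 176 \left(\left(-22\right) 6\right) \left(10 - 13\right) = 176 \left(-132\right) \left(-3\right) = \left(-23232\right) \left(-3\right) = 69696$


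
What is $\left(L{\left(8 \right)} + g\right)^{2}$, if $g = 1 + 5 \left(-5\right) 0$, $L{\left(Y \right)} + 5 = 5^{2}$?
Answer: $441$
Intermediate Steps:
$L{\left(Y \right)} = 20$ ($L{\left(Y \right)} = -5 + 5^{2} = -5 + 25 = 20$)
$g = 1$ ($g = 1 - 0 = 1 + 0 = 1$)
$\left(L{\left(8 \right)} + g\right)^{2} = \left(20 + 1\right)^{2} = 21^{2} = 441$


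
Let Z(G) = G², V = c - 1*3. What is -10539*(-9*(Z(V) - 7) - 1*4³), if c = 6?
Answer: 864198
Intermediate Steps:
V = 3 (V = 6 - 1*3 = 6 - 3 = 3)
-10539*(-9*(Z(V) - 7) - 1*4³) = -10539*(-9*(3² - 7) - 1*4³) = -10539*(-9*(9 - 7) - 1*64) = -10539*(-9*2 - 64) = -10539*(-18 - 64) = -10539*(-82) = 864198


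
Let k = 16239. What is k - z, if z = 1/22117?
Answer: 359157962/22117 ≈ 16239.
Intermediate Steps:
z = 1/22117 ≈ 4.5214e-5
k - z = 16239 - 1*1/22117 = 16239 - 1/22117 = 359157962/22117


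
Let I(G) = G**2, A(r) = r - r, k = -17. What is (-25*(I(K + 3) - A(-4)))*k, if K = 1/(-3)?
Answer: 27200/9 ≈ 3022.2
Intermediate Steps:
K = -1/3 ≈ -0.33333
A(r) = 0
(-25*(I(K + 3) - A(-4)))*k = -25*((-1/3 + 3)**2 - 1*0)*(-17) = -25*((8/3)**2 + 0)*(-17) = -25*(64/9 + 0)*(-17) = -25*64/9*(-17) = -1600/9*(-17) = 27200/9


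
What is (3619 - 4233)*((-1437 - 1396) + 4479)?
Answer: -1010644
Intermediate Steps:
(3619 - 4233)*((-1437 - 1396) + 4479) = -614*(-2833 + 4479) = -614*1646 = -1010644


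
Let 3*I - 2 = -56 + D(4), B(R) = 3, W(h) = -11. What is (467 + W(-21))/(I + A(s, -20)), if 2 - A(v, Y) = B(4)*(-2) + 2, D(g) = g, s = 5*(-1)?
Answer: -171/4 ≈ -42.750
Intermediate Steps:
s = -5
I = -50/3 (I = ⅔ + (-56 + 4)/3 = ⅔ + (⅓)*(-52) = ⅔ - 52/3 = -50/3 ≈ -16.667)
A(v, Y) = 6 (A(v, Y) = 2 - (3*(-2) + 2) = 2 - (-6 + 2) = 2 - 1*(-4) = 2 + 4 = 6)
(467 + W(-21))/(I + A(s, -20)) = (467 - 11)/(-50/3 + 6) = 456/(-32/3) = 456*(-3/32) = -171/4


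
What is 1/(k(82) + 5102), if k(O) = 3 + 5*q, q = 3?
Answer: 1/5120 ≈ 0.00019531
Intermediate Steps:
k(O) = 18 (k(O) = 3 + 5*3 = 3 + 15 = 18)
1/(k(82) + 5102) = 1/(18 + 5102) = 1/5120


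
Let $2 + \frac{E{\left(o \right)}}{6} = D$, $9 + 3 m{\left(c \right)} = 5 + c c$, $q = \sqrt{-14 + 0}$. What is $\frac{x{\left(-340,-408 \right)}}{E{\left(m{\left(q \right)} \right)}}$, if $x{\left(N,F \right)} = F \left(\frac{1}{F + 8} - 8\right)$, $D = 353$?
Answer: $\frac{18139}{11700} \approx 1.5503$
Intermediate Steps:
$q = i \sqrt{14}$ ($q = \sqrt{-14} = i \sqrt{14} \approx 3.7417 i$)
$m{\left(c \right)} = - \frac{4}{3} + \frac{c^{2}}{3}$ ($m{\left(c \right)} = -3 + \frac{5 + c c}{3} = -3 + \frac{5 + c^{2}}{3} = -3 + \left(\frac{5}{3} + \frac{c^{2}}{3}\right) = - \frac{4}{3} + \frac{c^{2}}{3}$)
$E{\left(o \right)} = 2106$ ($E{\left(o \right)} = -12 + 6 \cdot 353 = -12 + 2118 = 2106$)
$x{\left(N,F \right)} = F \left(-8 + \frac{1}{8 + F}\right)$ ($x{\left(N,F \right)} = F \left(\frac{1}{8 + F} - 8\right) = F \left(-8 + \frac{1}{8 + F}\right)$)
$\frac{x{\left(-340,-408 \right)}}{E{\left(m{\left(q \right)} \right)}} = \frac{\left(-1\right) \left(-408\right) \frac{1}{8 - 408} \left(63 + 8 \left(-408\right)\right)}{2106} = \left(-1\right) \left(-408\right) \frac{1}{-400} \left(63 - 3264\right) \frac{1}{2106} = \left(-1\right) \left(-408\right) \left(- \frac{1}{400}\right) \left(-3201\right) \frac{1}{2106} = \frac{163251}{50} \cdot \frac{1}{2106} = \frac{18139}{11700}$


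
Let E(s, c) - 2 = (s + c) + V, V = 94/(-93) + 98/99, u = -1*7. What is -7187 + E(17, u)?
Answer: -22020139/3069 ≈ -7175.0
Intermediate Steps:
u = -7
V = -64/3069 (V = 94*(-1/93) + 98*(1/99) = -94/93 + 98/99 = -64/3069 ≈ -0.020854)
E(s, c) = 6074/3069 + c + s (E(s, c) = 2 + ((s + c) - 64/3069) = 2 + ((c + s) - 64/3069) = 2 + (-64/3069 + c + s) = 6074/3069 + c + s)
-7187 + E(17, u) = -7187 + (6074/3069 - 7 + 17) = -7187 + 36764/3069 = -22020139/3069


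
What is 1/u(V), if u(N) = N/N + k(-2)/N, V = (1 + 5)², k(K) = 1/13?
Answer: 468/469 ≈ 0.99787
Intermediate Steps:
k(K) = 1/13
V = 36 (V = 6² = 36)
u(N) = 1 + 1/(13*N) (u(N) = N/N + 1/(13*N) = 1 + 1/(13*N))
1/u(V) = 1/((1/13 + 36)/36) = 1/((1/36)*(469/13)) = 1/(469/468) = 468/469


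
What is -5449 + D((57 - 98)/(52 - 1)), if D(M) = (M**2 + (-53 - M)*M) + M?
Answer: -275767/51 ≈ -5407.2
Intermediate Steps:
D(M) = M + M**2 + M*(-53 - M) (D(M) = (M**2 + M*(-53 - M)) + M = M + M**2 + M*(-53 - M))
-5449 + D((57 - 98)/(52 - 1)) = -5449 - 52*(57 - 98)/(52 - 1) = -5449 - (-2132)/51 = -5449 - 52*(-41/51) = -5449 + 2132/51 = -275767/51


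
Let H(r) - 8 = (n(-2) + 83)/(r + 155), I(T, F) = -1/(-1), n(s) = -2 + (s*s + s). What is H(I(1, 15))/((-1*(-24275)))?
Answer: 1331/3786900 ≈ 0.00035147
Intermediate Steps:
n(s) = -2 + s + s**2 (n(s) = -2 + (s**2 + s) = -2 + (s + s**2) = -2 + s + s**2)
I(T, F) = 1 (I(T, F) = -1*(-1) = 1)
H(r) = 8 + 83/(155 + r) (H(r) = 8 + ((-2 - 2 + (-2)**2) + 83)/(r + 155) = 8 + ((-2 - 2 + 4) + 83)/(155 + r) = 8 + (0 + 83)/(155 + r) = 8 + 83/(155 + r))
H(I(1, 15))/((-1*(-24275))) = ((1323 + 8*1)/(155 + 1))/((-1*(-24275))) = ((1323 + 8)/156)/24275 = ((1/156)*1331)*(1/24275) = (1331/156)*(1/24275) = 1331/3786900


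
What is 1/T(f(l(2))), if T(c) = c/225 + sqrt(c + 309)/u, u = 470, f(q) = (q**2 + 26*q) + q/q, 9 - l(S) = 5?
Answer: 120280050/64248563 - 475875*sqrt(430)/64248563 ≈ 1.7185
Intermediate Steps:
l(S) = 4 (l(S) = 9 - 1*5 = 9 - 5 = 4)
f(q) = 1 + q**2 + 26*q (f(q) = (q**2 + 26*q) + 1 = 1 + q**2 + 26*q)
T(c) = c/225 + sqrt(309 + c)/470 (T(c) = c/225 + sqrt(c + 309)/470 = c*(1/225) + sqrt(309 + c)*(1/470) = c/225 + sqrt(309 + c)/470)
1/T(f(l(2))) = 1/((1 + 4**2 + 26*4)/225 + sqrt(309 + (1 + 4**2 + 26*4))/470) = 1/((1 + 16 + 104)/225 + sqrt(309 + (1 + 16 + 104))/470) = 1/((1/225)*121 + sqrt(309 + 121)/470) = 1/(121/225 + sqrt(430)/470)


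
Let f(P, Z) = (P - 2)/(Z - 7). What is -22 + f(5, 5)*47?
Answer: -185/2 ≈ -92.500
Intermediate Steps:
f(P, Z) = (-2 + P)/(-7 + Z)
-22 + f(5, 5)*47 = -22 + ((-2 + 5)/(-7 + 5))*47 = -22 + (3/(-2))*47 = -22 - ½*3*47 = -22 - 3/2*47 = -22 - 141/2 = -185/2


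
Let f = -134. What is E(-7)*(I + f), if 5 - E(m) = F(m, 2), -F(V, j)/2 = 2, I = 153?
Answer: 171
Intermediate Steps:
F(V, j) = -4 (F(V, j) = -2*2 = -4)
E(m) = 9 (E(m) = 5 - 1*(-4) = 5 + 4 = 9)
E(-7)*(I + f) = 9*(153 - 134) = 9*19 = 171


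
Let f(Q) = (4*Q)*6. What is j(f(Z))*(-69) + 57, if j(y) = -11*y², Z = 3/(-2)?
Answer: 983721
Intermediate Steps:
Z = -3/2 (Z = 3*(-½) = -3/2 ≈ -1.5000)
f(Q) = 24*Q
j(f(Z))*(-69) + 57 = -11*(24*(-3/2))²*(-69) + 57 = -11*(-36)²*(-69) + 57 = -11*1296*(-69) + 57 = -14256*(-69) + 57 = 983664 + 57 = 983721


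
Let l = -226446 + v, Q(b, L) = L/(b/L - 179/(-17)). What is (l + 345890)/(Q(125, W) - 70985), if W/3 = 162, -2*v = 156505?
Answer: -7341890577/12644193766 ≈ -0.58065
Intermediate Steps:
v = -156505/2 (v = -1/2*156505 = -156505/2 ≈ -78253.)
W = 486 (W = 3*162 = 486)
Q(b, L) = L/(179/17 + b/L) (Q(b, L) = L/(b/L - 179*(-1/17)) = L/(b/L + 179/17) = L/(179/17 + b/L))
l = -609397/2 (l = -226446 - 156505/2 = -609397/2 ≈ -3.0470e+5)
(l + 345890)/(Q(125, W) - 70985) = (-609397/2 + 345890)/(17*486**2/(17*125 + 179*486) - 70985) = 82383/(2*(17*236196/(2125 + 86994) - 70985)) = 82383/(2*(17*236196/89119 - 70985)) = 82383/(2*(17*236196*(1/89119) - 70985)) = 82383/(2*(4015332/89119 - 70985)) = 82383/(2*(-6322096883/89119)) = (82383/2)*(-89119/6322096883) = -7341890577/12644193766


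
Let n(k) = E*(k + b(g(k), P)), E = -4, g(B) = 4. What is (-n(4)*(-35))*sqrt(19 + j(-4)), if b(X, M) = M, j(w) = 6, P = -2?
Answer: -1400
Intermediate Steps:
n(k) = 8 - 4*k (n(k) = -4*(k - 2) = -4*(-2 + k) = 8 - 4*k)
(-n(4)*(-35))*sqrt(19 + j(-4)) = (-(8 - 4*4)*(-35))*sqrt(19 + 6) = (-(8 - 16)*(-35))*sqrt(25) = (-1*(-8)*(-35))*5 = (8*(-35))*5 = -280*5 = -1400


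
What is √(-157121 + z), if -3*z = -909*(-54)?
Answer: I*√173483 ≈ 416.51*I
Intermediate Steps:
z = -16362 (z = -(-303)*(-54) = -⅓*49086 = -16362)
√(-157121 + z) = √(-157121 - 16362) = √(-173483) = I*√173483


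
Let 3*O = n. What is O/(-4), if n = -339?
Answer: 113/4 ≈ 28.250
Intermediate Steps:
O = -113 (O = (1/3)*(-339) = -113)
O/(-4) = -113/(-4) = -113*(-1/4) = 113/4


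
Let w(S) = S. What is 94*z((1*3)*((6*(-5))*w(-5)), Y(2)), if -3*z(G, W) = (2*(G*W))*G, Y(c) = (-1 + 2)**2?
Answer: -12690000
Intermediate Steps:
Y(c) = 1 (Y(c) = 1**2 = 1)
z(G, W) = -2*W*G**2/3 (z(G, W) = -2*(G*W)*G/3 = -2*G*W*G/3 = -2*W*G**2/3)
94*z((1*3)*((6*(-5))*w(-5)), Y(2)) = 94*(-2/3*1*((1*3)*((6*(-5))*(-5)))**2) = 94*(-2/3*1*(3*(-30*(-5)))**2) = 94*(-2/3*1*(3*150)**2) = 94*(-2/3*1*450**2) = 94*(-2/3*1*202500) = 94*(-135000) = -12690000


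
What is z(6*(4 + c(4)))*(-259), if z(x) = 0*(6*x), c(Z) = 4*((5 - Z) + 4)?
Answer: 0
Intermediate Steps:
c(Z) = 36 - 4*Z (c(Z) = 4*(9 - Z) = 36 - 4*Z)
z(x) = 0
z(6*(4 + c(4)))*(-259) = 0*(-259) = 0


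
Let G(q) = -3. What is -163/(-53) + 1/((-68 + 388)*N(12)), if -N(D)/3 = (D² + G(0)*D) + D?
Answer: 18777547/6105600 ≈ 3.0755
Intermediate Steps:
N(D) = -3*D² + 6*D (N(D) = -3*((D² - 3*D) + D) = -3*(D² - 2*D) = -3*D² + 6*D)
-163/(-53) + 1/((-68 + 388)*N(12)) = -163/(-53) + 1/((-68 + 388)*((3*12*(2 - 1*12)))) = -163*(-1/53) + 1/(320*((3*12*(2 - 12)))) = 163/53 + 1/(320*((3*12*(-10)))) = 163/53 + (1/320)/(-360) = 163/53 + (1/320)*(-1/360) = 163/53 - 1/115200 = 18777547/6105600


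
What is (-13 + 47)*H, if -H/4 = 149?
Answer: -20264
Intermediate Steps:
H = -596 (H = -4*149 = -596)
(-13 + 47)*H = (-13 + 47)*(-596) = 34*(-596) = -20264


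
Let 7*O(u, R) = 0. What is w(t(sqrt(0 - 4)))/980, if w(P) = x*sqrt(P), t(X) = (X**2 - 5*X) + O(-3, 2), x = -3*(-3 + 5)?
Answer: -3*sqrt(-4 - 10*I)/490 ≈ -0.011265 + 0.016638*I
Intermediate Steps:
O(u, R) = 0 (O(u, R) = (1/7)*0 = 0)
x = -6 (x = -3*2 = -6)
t(X) = X**2 - 5*X (t(X) = (X**2 - 5*X) + 0 = X**2 - 5*X)
w(P) = -6*sqrt(P)
w(t(sqrt(0 - 4)))/980 = -6*sqrt(sqrt(0 - 4)*(-5 + sqrt(0 - 4)))/980 = -6*sqrt(2*I*(-5 + sqrt(-4)))*(1/980) = -6*sqrt(2*I*(-5 + 2*I))*(1/980) = -6*sqrt(2)*sqrt(I*(-5 + 2*I))*(1/980) = -3*sqrt(2)*sqrt(I*(-5 + 2*I))/490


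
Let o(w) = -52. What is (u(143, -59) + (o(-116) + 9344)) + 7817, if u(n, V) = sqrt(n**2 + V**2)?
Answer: 17109 + sqrt(23930) ≈ 17264.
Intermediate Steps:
u(n, V) = sqrt(V**2 + n**2)
(u(143, -59) + (o(-116) + 9344)) + 7817 = (sqrt((-59)**2 + 143**2) + (-52 + 9344)) + 7817 = (sqrt(3481 + 20449) + 9292) + 7817 = (sqrt(23930) + 9292) + 7817 = (9292 + sqrt(23930)) + 7817 = 17109 + sqrt(23930)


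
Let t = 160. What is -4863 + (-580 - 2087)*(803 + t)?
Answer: -2573184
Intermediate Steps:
-4863 + (-580 - 2087)*(803 + t) = -4863 + (-580 - 2087)*(803 + 160) = -4863 - 2667*963 = -4863 - 2568321 = -2573184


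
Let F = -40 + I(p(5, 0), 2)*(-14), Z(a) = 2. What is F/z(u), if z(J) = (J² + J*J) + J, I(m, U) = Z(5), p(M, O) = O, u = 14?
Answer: -34/203 ≈ -0.16749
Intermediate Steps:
I(m, U) = 2
z(J) = J + 2*J² (z(J) = (J² + J²) + J = 2*J² + J = J + 2*J²)
F = -68 (F = -40 + 2*(-14) = -40 - 28 = -68)
F/z(u) = -68*1/(14*(1 + 2*14)) = -68*1/(14*(1 + 28)) = -68/(14*29) = -68/406 = -68*1/406 = -34/203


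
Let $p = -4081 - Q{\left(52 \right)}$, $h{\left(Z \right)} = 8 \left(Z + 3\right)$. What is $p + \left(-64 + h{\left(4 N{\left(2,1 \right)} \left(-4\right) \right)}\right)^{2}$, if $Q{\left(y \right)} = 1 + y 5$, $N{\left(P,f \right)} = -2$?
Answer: $42314$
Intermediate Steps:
$Q{\left(y \right)} = 1 + 5 y$
$h{\left(Z \right)} = 24 + 8 Z$ ($h{\left(Z \right)} = 8 \left(3 + Z\right) = 24 + 8 Z$)
$p = -4342$ ($p = -4081 - \left(1 + 5 \cdot 52\right) = -4081 - \left(1 + 260\right) = -4081 - 261 = -4342$)
$p + \left(-64 + h{\left(4 N{\left(2,1 \right)} \left(-4\right) \right)}\right)^{2} = -4342 + \left(-64 + \left(24 + 8 \cdot 4 \left(-2\right) \left(-4\right)\right)\right)^{2} = -4342 + \left(-64 + \left(24 + 8 \left(\left(-8\right) \left(-4\right)\right)\right)\right)^{2} = -4342 + \left(-64 + \left(24 + 8 \cdot 32\right)\right)^{2} = -4342 + \left(-64 + \left(24 + 256\right)\right)^{2} = -4342 + \left(-64 + 280\right)^{2} = -4342 + 216^{2} = -4342 + 46656 = 42314$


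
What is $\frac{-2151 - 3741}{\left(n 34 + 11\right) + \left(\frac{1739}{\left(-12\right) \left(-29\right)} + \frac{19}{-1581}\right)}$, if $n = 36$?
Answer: $- \frac{1080569232}{227408309} \approx -4.7517$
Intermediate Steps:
$\frac{-2151 - 3741}{\left(n 34 + 11\right) + \left(\frac{1739}{\left(-12\right) \left(-29\right)} + \frac{19}{-1581}\right)} = \frac{-2151 - 3741}{\left(36 \cdot 34 + 11\right) + \left(\frac{1739}{\left(-12\right) \left(-29\right)} + \frac{19}{-1581}\right)} = - \frac{5892}{\left(1224 + 11\right) + \left(\frac{1739}{348} + 19 \left(- \frac{1}{1581}\right)\right)} = - \frac{5892}{1235 + \left(1739 \cdot \frac{1}{348} - \frac{19}{1581}\right)} = - \frac{5892}{1235 + \left(\frac{1739}{348} - \frac{19}{1581}\right)} = - \frac{5892}{1235 + \frac{914249}{183396}} = - \frac{5892}{\frac{227408309}{183396}} = \left(-5892\right) \frac{183396}{227408309} = - \frac{1080569232}{227408309}$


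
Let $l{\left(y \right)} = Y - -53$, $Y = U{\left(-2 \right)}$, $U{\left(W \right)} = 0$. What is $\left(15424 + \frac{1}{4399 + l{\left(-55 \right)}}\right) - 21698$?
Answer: $- \frac{27931847}{4452} \approx -6274.0$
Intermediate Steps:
$Y = 0$
$l{\left(y \right)} = 53$ ($l{\left(y \right)} = 0 - -53 = 0 + 53 = 53$)
$\left(15424 + \frac{1}{4399 + l{\left(-55 \right)}}\right) - 21698 = \left(15424 + \frac{1}{4399 + 53}\right) - 21698 = \left(15424 + \frac{1}{4452}\right) - 21698 = \frac{68667649}{4452} - 21698 = - \frac{27931847}{4452}$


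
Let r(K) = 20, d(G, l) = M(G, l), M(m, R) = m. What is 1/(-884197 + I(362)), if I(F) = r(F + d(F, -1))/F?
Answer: -181/160039647 ≈ -1.1310e-6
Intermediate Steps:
d(G, l) = G
I(F) = 20/F
1/(-884197 + I(362)) = 1/(-884197 + 20/362) = 1/(-884197 + 20*(1/362)) = 1/(-884197 + 10/181) = 1/(-160039647/181) = -181/160039647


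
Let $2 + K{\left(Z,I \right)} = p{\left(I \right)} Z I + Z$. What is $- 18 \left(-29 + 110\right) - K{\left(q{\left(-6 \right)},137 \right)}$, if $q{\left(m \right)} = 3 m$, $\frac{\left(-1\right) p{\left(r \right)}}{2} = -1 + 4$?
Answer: $-16234$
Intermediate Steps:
$p{\left(r \right)} = -6$ ($p{\left(r \right)} = - 2 \left(-1 + 4\right) = \left(-2\right) 3 = -6$)
$K{\left(Z,I \right)} = -2 + Z - 6 I Z$ ($K{\left(Z,I \right)} = -2 + \left(- 6 Z I + Z\right) = -2 - \left(- Z + 6 I Z\right) = -2 + Z - 6 I Z$)
$- 18 \left(-29 + 110\right) - K{\left(q{\left(-6 \right)},137 \right)} = - 18 \left(-29 + 110\right) - \left(-2 + 3 \left(-6\right) - 822 \cdot 3 \left(-6\right)\right) = \left(-18\right) 81 - \left(-2 - 18 - 822 \left(-18\right)\right) = -1458 - \left(-2 - 18 + 14796\right) = -1458 - 14776 = -16234$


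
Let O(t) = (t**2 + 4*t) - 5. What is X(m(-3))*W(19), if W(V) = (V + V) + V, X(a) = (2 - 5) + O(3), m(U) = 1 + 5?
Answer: 741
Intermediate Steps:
O(t) = -5 + t**2 + 4*t
m(U) = 6
X(a) = 13 (X(a) = (2 - 5) + (-5 + 3**2 + 4*3) = -3 + (-5 + 9 + 12) = -3 + 16 = 13)
W(V) = 3*V (W(V) = 2*V + V = 3*V)
X(m(-3))*W(19) = 13*(3*19) = 13*57 = 741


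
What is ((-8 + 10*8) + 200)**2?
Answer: 73984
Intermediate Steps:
((-8 + 10*8) + 200)**2 = ((-8 + 80) + 200)**2 = (72 + 200)**2 = 272**2 = 73984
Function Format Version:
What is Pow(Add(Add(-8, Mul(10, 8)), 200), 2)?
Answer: 73984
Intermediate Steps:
Pow(Add(Add(-8, Mul(10, 8)), 200), 2) = Pow(Add(Add(-8, 80), 200), 2) = Pow(Add(72, 200), 2) = Pow(272, 2) = 73984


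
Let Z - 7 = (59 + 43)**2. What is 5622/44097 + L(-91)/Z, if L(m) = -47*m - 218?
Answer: 79173455/153031289 ≈ 0.51737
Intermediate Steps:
L(m) = -218 - 47*m
Z = 10411 (Z = 7 + (59 + 43)**2 = 7 + 102**2 = 7 + 10404 = 10411)
5622/44097 + L(-91)/Z = 5622/44097 + (-218 - 47*(-91))/10411 = 5622*(1/44097) + (-218 + 4277)*(1/10411) = 1874/14699 + 4059*(1/10411) = 1874/14699 + 4059/10411 = 79173455/153031289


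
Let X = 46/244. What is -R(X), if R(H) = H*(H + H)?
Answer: -529/7442 ≈ -0.071083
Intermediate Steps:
X = 23/122 (X = 46*(1/244) = 23/122 ≈ 0.18852)
R(H) = 2*H² (R(H) = H*(2*H) = 2*H²)
-R(X) = -2*(23/122)² = -2*529/14884 = -1*529/7442 = -529/7442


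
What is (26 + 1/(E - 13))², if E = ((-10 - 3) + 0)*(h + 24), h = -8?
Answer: 33005025/48841 ≈ 675.76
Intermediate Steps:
E = -208 (E = ((-10 - 3) + 0)*(-8 + 24) = (-13 + 0)*16 = -13*16 = -208)
(26 + 1/(E - 13))² = (26 + 1/(-208 - 13))² = (26 + 1/(-221))² = (26 - 1/221)² = (5745/221)² = 33005025/48841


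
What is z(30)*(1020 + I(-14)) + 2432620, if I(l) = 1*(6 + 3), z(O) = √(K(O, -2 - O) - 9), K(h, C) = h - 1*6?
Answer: 2432620 + 1029*√15 ≈ 2.4366e+6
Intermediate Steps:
K(h, C) = -6 + h (K(h, C) = h - 6 = -6 + h)
z(O) = √(-15 + O) (z(O) = √((-6 + O) - 9) = √(-15 + O))
I(l) = 9 (I(l) = 1*9 = 9)
z(30)*(1020 + I(-14)) + 2432620 = √(-15 + 30)*(1020 + 9) + 2432620 = √15*1029 + 2432620 = 1029*√15 + 2432620 = 2432620 + 1029*√15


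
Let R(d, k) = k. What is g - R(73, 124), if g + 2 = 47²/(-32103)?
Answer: -4047187/32103 ≈ -126.07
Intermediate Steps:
g = -66415/32103 (g = -2 + 47²/(-32103) = -2 + 2209*(-1/32103) = -2 - 2209/32103 = -66415/32103 ≈ -2.0688)
g - R(73, 124) = -66415/32103 - 1*124 = -66415/32103 - 124 = -4047187/32103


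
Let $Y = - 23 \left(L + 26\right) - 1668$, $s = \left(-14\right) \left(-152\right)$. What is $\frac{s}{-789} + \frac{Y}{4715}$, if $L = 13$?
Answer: $- \frac{2411461}{744027} \approx -3.2411$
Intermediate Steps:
$s = 2128$
$Y = -2565$ ($Y = - 23 \left(13 + 26\right) - 1668 = \left(-23\right) 39 - 1668 = -897 - 1668 = -2565$)
$\frac{s}{-789} + \frac{Y}{4715} = \frac{2128}{-789} - \frac{2565}{4715} = 2128 \left(- \frac{1}{789}\right) - \frac{513}{943} = - \frac{2128}{789} - \frac{513}{943} = - \frac{2411461}{744027}$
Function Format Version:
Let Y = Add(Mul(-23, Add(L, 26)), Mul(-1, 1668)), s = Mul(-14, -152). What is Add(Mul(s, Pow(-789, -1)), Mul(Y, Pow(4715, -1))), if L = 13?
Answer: Rational(-2411461, 744027) ≈ -3.2411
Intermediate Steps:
s = 2128
Y = -2565 (Y = Add(Mul(-23, Add(13, 26)), Mul(-1, 1668)) = Add(Mul(-23, 39), -1668) = Add(-897, -1668) = -2565)
Add(Mul(s, Pow(-789, -1)), Mul(Y, Pow(4715, -1))) = Add(Mul(2128, Pow(-789, -1)), Mul(-2565, Pow(4715, -1))) = Add(Mul(2128, Rational(-1, 789)), Mul(-2565, Rational(1, 4715))) = Add(Rational(-2128, 789), Rational(-513, 943)) = Rational(-2411461, 744027)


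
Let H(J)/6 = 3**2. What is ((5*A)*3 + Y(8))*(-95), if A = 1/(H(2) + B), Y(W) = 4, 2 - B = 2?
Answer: -7315/18 ≈ -406.39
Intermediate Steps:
B = 0 (B = 2 - 1*2 = 2 - 2 = 0)
H(J) = 54 (H(J) = 6*3**2 = 6*9 = 54)
A = 1/54 (A = 1/(54 + 0) = 1/54 ≈ 0.018519)
((5*A)*3 + Y(8))*(-95) = ((5*(1/54))*3 + 4)*(-95) = ((5/54)*3 + 4)*(-95) = (5/18 + 4)*(-95) = (77/18)*(-95) = -7315/18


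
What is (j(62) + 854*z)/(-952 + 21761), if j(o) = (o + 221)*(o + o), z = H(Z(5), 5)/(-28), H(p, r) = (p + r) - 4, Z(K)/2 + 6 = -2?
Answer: 71099/41618 ≈ 1.7084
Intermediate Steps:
Z(K) = -16 (Z(K) = -12 + 2*(-2) = -12 - 4 = -16)
H(p, r) = -4 + p + r
z = 15/28 (z = (-4 - 16 + 5)/(-28) = -15*(-1/28) = 15/28 ≈ 0.53571)
j(o) = 2*o*(221 + o) (j(o) = (221 + o)*(2*o) = 2*o*(221 + o))
(j(62) + 854*z)/(-952 + 21761) = (2*62*(221 + 62) + 854*(15/28))/(-952 + 21761) = (2*62*283 + 915/2)/20809 = (35092 + 915/2)*(1/20809) = (71099/2)*(1/20809) = 71099/41618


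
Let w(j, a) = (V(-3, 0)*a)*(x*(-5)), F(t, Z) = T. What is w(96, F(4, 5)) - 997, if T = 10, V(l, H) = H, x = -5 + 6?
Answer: -997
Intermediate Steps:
x = 1
F(t, Z) = 10
w(j, a) = 0 (w(j, a) = (0*a)*(1*(-5)) = 0*(-5) = 0)
w(96, F(4, 5)) - 997 = 0 - 997 = -997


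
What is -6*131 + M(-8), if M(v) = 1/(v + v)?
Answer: -12577/16 ≈ -786.06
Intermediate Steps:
M(v) = 1/(2*v)
-6*131 + M(-8) = -6*131 + (½)/(-8) = -786 + (½)*(-⅛) = -786 - 1/16 = -12577/16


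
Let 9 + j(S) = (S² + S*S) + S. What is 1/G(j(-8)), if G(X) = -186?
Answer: -1/186 ≈ -0.0053763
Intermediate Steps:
j(S) = -9 + S + 2*S² (j(S) = -9 + ((S² + S*S) + S) = -9 + ((S² + S²) + S) = -9 + (2*S² + S) = -9 + (S + 2*S²) = -9 + S + 2*S²)
1/G(j(-8)) = 1/(-186) = -1/186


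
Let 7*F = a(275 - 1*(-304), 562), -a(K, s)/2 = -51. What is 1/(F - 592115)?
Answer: -7/4144703 ≈ -1.6889e-6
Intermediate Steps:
a(K, s) = 102 (a(K, s) = -2*(-51) = 102)
F = 102/7 (F = (⅐)*102 = 102/7 ≈ 14.571)
1/(F - 592115) = 1/(102/7 - 592115) = 1/(-4144703/7) = -7/4144703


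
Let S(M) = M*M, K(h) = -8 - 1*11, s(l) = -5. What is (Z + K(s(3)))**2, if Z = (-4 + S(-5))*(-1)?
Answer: 1600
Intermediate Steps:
K(h) = -19 (K(h) = -8 - 11 = -19)
S(M) = M**2
Z = -21 (Z = (-4 + (-5)**2)*(-1) = (-4 + 25)*(-1) = 21*(-1) = -21)
(Z + K(s(3)))**2 = (-21 - 19)**2 = (-40)**2 = 1600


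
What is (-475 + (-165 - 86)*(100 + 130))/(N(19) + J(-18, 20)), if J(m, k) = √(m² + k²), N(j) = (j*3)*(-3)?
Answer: 9953055/28517 + 116410*√181/28517 ≈ 403.94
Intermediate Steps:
N(j) = -9*j (N(j) = (3*j)*(-3) = -9*j)
J(m, k) = √(k² + m²)
(-475 + (-165 - 86)*(100 + 130))/(N(19) + J(-18, 20)) = (-475 + (-165 - 86)*(100 + 130))/(-9*19 + √(20² + (-18)²)) = (-475 - 251*230)/(-171 + √(400 + 324)) = (-475 - 57730)/(-171 + √724) = -58205/(-171 + 2*√181)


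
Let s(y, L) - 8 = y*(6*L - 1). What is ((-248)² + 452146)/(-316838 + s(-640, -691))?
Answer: 10273/46745 ≈ 0.21977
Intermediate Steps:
s(y, L) = 8 + y*(-1 + 6*L) (s(y, L) = 8 + y*(6*L - 1) = 8 + y*(-1 + 6*L))
((-248)² + 452146)/(-316838 + s(-640, -691)) = ((-248)² + 452146)/(-316838 + (8 - 1*(-640) + 6*(-691)*(-640))) = (61504 + 452146)/(-316838 + (8 + 640 + 2653440)) = 513650/(-316838 + 2654088) = 513650/2337250 = 513650*(1/2337250) = 10273/46745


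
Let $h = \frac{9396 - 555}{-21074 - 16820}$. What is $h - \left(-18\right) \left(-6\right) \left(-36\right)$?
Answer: $\frac{147323031}{37894} \approx 3887.8$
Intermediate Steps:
$h = - \frac{8841}{37894}$ ($h = \frac{8841}{-37894} = 8841 \left(- \frac{1}{37894}\right) = - \frac{8841}{37894} \approx -0.23331$)
$h - \left(-18\right) \left(-6\right) \left(-36\right) = - \frac{8841}{37894} - \left(-18\right) \left(-6\right) \left(-36\right) = - \frac{8841}{37894} - 108 \left(-36\right) = - \frac{8841}{37894} - -3888 = - \frac{8841}{37894} + 3888 = \frac{147323031}{37894}$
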